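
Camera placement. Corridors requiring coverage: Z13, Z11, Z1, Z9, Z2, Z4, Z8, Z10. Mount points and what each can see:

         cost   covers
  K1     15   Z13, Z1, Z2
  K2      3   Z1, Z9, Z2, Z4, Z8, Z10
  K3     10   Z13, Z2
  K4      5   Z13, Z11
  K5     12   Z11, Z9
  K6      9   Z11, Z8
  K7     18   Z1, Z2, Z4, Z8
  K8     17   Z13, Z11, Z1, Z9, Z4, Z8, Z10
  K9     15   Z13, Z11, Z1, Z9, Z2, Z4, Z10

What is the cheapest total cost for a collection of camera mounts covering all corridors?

8

K2, K4 cover every corridor at cost 3 + 5 = 8.
Any cover uses at least 2 camera mounts; among all covering selections none totals below 8.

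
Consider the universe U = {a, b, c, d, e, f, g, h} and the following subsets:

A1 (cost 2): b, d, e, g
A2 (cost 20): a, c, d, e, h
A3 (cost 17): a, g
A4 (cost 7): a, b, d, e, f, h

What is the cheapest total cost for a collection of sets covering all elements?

A1, A2, A4 cover every element at cost 2 + 20 + 7 = 29.
Any cover uses at least 3 sets; among all covering selections none totals below 29.

29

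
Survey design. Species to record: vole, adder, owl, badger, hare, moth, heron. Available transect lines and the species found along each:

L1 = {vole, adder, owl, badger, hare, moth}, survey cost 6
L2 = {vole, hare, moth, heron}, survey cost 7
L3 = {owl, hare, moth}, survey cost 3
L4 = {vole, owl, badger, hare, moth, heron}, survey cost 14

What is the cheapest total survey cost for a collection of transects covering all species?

L1, L2 cover every species at survey cost 6 + 7 = 13.
Any cover uses at least 2 transects; among all covering selections none totals below 13.

13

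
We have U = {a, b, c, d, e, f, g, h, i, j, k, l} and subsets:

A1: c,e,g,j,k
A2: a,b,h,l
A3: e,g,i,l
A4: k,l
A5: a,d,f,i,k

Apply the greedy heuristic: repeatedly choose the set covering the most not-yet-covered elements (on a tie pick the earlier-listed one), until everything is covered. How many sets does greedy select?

Pick 1: A1 covers 5 new elements (c, e, g, j, k).
Pick 2: A2 covers 4 new elements (a, b, h, l).
Pick 3: A5 covers 3 new elements (d, f, i).
Greedy uses 3 sets.

3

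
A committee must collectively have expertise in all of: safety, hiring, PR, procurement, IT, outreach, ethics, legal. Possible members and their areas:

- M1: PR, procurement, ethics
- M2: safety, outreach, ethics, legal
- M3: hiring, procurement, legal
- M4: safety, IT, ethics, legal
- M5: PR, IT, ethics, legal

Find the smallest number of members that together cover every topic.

M2, M3, M5 together cover {safety, hiring, PR, procurement, IT, outreach, ethics, legal} — every topic.
No 2 of the 5 members cover everything (all 10 pairs fall short), so 3 is minimum.

3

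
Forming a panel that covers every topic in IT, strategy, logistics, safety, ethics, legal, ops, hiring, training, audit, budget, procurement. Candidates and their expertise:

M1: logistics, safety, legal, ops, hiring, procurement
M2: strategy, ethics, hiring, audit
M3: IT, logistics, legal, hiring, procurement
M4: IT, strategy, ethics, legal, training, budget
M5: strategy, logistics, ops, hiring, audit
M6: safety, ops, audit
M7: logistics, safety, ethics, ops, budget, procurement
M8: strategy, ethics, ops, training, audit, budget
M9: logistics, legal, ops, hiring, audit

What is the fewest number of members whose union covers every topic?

M1, M2, M4 together cover {IT, strategy, logistics, safety, ethics, legal, ops, hiring, training, audit, budget, procurement} — every topic.
No 2 of the 9 members cover everything (all 36 pairs fall short), so 3 is minimum.

3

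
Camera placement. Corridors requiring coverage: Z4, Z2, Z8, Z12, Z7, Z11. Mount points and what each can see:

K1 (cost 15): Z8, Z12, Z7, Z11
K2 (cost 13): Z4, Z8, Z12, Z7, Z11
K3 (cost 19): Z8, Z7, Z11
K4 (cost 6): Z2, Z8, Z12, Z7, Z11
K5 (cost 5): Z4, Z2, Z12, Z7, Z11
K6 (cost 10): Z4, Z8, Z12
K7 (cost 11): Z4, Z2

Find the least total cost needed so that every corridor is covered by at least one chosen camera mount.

11

K4, K5 cover every corridor at cost 6 + 5 = 11.
Any cover uses at least 2 camera mounts; among all covering selections none totals below 11.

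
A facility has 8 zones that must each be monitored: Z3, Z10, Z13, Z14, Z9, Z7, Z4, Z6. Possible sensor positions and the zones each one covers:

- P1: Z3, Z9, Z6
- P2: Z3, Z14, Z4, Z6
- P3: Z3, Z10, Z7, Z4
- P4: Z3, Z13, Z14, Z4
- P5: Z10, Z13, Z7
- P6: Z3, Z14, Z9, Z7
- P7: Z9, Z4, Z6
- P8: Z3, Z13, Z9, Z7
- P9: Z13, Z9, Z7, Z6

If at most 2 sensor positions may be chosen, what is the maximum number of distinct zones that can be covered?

Choosing P2, P5 covers {Z3, Z10, Z13, Z14, Z7, Z4, Z6} — 7 zones.
No choice of 2 sensor positions does better; here Z9 is left uncovered.

7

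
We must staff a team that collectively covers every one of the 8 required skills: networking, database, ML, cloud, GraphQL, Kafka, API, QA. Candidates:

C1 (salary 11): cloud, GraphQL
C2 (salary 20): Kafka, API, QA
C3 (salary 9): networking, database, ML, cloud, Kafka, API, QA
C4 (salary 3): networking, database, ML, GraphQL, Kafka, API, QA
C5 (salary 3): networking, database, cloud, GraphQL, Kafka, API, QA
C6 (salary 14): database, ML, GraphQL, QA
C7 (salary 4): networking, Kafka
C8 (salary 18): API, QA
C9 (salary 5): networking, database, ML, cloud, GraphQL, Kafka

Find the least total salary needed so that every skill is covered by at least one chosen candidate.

6

C4, C5 cover every skill at salary 3 + 3 = 6.
Any cover uses at least 2 candidates; among all covering selections none totals below 6.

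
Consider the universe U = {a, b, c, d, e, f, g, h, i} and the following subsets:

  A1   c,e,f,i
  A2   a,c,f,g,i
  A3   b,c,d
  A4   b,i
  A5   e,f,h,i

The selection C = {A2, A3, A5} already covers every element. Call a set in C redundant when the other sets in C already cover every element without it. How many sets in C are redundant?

Drop A2: a, g uncovered — not redundant.
Drop A3: b, d uncovered — not redundant.
Drop A5: e, h uncovered — not redundant.
None of the sets in C is redundant.

0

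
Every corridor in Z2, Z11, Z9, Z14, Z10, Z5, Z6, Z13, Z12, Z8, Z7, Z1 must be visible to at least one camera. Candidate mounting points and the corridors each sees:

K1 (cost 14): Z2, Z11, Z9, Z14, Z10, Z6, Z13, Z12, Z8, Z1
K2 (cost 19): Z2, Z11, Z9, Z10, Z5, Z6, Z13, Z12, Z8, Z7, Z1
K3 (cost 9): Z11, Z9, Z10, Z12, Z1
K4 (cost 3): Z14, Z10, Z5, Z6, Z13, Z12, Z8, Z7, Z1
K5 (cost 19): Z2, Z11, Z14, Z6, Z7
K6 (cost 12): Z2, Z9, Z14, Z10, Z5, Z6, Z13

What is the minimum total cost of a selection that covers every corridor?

K1, K4 cover every corridor at cost 14 + 3 = 17.
Any cover uses at least 2 camera mounts; among all covering selections none totals below 17.

17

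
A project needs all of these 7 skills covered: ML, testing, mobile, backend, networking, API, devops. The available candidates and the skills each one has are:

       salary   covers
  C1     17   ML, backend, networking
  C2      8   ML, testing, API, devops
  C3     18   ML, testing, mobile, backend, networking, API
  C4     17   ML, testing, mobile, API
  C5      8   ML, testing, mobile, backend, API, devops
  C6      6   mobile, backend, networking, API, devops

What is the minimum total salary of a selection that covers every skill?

C2, C6 cover every skill at salary 8 + 6 = 14.
Any cover uses at least 2 candidates; among all covering selections none totals below 14.

14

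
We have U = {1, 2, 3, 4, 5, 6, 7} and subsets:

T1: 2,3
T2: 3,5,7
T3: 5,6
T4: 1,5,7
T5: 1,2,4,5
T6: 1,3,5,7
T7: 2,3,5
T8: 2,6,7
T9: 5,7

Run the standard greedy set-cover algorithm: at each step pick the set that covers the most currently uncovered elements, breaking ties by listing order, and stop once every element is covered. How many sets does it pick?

3

Pick 1: T5 covers 4 new elements (1, 2, 4, 5).
Pick 2: T2 covers 2 new elements (3, 7).
Pick 3: T3 covers 1 new elements (6).
Greedy uses 3 sets.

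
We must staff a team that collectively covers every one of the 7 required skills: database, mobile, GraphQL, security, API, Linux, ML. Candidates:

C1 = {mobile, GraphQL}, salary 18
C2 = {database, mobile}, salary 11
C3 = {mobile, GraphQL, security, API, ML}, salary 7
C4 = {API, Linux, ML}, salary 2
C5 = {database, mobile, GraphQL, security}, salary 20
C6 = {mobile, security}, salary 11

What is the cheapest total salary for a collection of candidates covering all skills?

C2, C3, C4 cover every skill at salary 11 + 7 + 2 = 20.
Any cover uses at least 2 candidates; among all covering selections none totals below 20.

20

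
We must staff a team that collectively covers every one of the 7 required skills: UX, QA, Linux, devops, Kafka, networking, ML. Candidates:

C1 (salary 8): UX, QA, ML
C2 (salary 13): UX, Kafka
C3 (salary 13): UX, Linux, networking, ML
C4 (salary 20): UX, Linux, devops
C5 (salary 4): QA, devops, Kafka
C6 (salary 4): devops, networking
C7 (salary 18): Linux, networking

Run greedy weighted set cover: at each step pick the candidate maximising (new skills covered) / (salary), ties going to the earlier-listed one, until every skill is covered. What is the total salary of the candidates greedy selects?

17

Pick 1: C5 adds 3 new (QA, devops, Kafka) at salary 4 (ratio 3/4).
Pick 2: C3 adds 4 new (UX, Linux, networking, ML) at salary 13 (ratio 4/13).
Greedy total salary: 4 + 13 = 17.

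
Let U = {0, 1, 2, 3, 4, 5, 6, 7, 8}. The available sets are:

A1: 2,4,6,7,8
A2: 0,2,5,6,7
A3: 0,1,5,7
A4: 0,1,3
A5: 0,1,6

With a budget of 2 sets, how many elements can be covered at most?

8

Choosing A1, A3 covers {0, 1, 2, 4, 5, 6, 7, 8} — 8 elements.
No choice of 2 sets does better; here 3 is left uncovered.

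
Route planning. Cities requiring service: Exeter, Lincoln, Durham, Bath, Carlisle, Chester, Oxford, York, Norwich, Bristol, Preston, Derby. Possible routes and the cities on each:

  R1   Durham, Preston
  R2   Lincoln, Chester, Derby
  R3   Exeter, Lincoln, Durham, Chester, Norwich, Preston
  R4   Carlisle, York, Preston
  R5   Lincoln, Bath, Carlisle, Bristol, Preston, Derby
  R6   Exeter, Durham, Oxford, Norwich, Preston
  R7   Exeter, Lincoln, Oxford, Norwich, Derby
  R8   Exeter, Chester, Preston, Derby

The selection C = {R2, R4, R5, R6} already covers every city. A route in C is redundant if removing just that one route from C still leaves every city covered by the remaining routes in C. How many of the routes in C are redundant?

0

Drop R2: Chester uncovered — not redundant.
Drop R4: York uncovered — not redundant.
Drop R5: Bath, Bristol uncovered — not redundant.
Drop R6: Exeter, Durham, Oxford, Norwich uncovered — not redundant.
None of the routes in C is redundant.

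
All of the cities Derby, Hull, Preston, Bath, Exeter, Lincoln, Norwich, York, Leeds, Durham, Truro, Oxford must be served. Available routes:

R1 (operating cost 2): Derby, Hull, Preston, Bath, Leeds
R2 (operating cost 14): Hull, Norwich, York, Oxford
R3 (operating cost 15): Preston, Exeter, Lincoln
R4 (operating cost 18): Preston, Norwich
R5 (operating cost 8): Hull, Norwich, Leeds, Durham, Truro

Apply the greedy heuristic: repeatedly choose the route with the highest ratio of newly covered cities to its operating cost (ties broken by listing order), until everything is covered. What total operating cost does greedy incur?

Pick 1: R1 adds 5 new (Derby, Hull, Preston, Bath, Leeds) at operating cost 2 (ratio 5/2).
Pick 2: R5 adds 3 new (Norwich, Durham, Truro) at operating cost 8 (ratio 3/8).
Pick 3: R2 adds 2 new (York, Oxford) at operating cost 14 (ratio 2/14).
Pick 4: R3 adds 2 new (Exeter, Lincoln) at operating cost 15 (ratio 2/15).
Greedy total operating cost: 2 + 8 + 14 + 15 = 39.

39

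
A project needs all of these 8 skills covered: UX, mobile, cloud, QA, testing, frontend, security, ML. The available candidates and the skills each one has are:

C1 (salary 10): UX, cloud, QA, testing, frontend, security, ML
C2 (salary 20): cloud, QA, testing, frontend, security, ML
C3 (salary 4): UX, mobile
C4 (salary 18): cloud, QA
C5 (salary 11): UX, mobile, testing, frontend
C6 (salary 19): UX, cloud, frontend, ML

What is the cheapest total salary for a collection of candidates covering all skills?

C1, C3 cover every skill at salary 10 + 4 = 14.
Any cover uses at least 2 candidates; among all covering selections none totals below 14.

14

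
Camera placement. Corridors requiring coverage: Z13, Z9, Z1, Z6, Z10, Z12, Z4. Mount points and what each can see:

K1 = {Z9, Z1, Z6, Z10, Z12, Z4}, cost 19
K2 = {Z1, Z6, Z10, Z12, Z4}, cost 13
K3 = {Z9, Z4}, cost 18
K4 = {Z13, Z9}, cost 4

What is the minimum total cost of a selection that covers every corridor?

17

K2, K4 cover every corridor at cost 13 + 4 = 17.
Any cover uses at least 2 camera mounts; among all covering selections none totals below 17.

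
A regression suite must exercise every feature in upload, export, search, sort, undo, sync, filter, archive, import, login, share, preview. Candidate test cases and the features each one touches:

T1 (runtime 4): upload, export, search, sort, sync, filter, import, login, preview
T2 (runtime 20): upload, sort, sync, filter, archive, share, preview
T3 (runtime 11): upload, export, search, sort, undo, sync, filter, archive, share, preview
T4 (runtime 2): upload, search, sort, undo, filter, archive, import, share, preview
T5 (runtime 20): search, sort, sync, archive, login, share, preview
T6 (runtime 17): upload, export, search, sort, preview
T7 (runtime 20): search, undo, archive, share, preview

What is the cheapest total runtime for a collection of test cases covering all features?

6

T1, T4 cover every feature at runtime 4 + 2 = 6.
Any cover uses at least 2 test cases; among all covering selections none totals below 6.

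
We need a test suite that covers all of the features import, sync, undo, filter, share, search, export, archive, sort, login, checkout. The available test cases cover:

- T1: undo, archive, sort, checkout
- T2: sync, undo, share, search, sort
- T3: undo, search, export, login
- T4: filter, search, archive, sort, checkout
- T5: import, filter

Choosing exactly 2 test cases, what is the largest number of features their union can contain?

Choosing T2, T4 covers {sync, undo, filter, share, search, archive, sort, checkout} — 8 features.
No choice of 2 test cases does better; here import, export, login are left uncovered.

8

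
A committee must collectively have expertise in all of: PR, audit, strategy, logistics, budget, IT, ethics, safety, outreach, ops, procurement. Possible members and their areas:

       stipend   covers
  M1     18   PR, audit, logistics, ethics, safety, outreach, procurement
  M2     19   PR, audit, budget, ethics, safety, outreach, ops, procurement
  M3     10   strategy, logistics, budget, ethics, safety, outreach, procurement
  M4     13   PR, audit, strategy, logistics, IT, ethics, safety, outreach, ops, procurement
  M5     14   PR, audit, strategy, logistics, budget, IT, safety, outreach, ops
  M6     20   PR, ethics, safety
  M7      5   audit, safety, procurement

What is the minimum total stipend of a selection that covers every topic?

M3, M4 cover every topic at stipend 10 + 13 = 23.
Any cover uses at least 2 members; among all covering selections none totals below 23.

23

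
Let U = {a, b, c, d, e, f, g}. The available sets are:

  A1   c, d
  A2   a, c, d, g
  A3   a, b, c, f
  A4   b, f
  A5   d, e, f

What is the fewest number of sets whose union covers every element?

A2, A3, A5 together cover {a, b, c, d, e, f, g} — every element.
No 2 of the 5 sets cover everything (all 10 pairs fall short), so 3 is minimum.

3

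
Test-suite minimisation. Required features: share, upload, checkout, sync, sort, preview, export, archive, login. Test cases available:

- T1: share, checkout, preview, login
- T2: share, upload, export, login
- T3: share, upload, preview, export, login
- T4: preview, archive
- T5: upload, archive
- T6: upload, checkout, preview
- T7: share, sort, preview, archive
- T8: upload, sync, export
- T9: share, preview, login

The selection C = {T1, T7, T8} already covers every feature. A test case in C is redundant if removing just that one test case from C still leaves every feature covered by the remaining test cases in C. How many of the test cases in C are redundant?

0

Drop T1: checkout, login uncovered — not redundant.
Drop T7: sort, archive uncovered — not redundant.
Drop T8: upload, sync, export uncovered — not redundant.
None of the test cases in C is redundant.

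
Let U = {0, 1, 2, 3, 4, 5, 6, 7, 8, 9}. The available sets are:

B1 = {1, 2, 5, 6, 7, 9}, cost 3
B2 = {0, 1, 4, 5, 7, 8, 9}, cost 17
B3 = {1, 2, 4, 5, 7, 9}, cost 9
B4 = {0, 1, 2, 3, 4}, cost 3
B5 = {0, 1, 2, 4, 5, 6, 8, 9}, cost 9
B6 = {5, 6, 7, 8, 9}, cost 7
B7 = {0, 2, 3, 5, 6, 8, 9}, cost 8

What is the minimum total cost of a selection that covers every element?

B4, B6 cover every element at cost 3 + 7 = 10.
Any cover uses at least 2 sets; among all covering selections none totals below 10.
Greedy by coverage-per-cost would pick B1, B4, B6 for 13 — worse than the optimum 10.

10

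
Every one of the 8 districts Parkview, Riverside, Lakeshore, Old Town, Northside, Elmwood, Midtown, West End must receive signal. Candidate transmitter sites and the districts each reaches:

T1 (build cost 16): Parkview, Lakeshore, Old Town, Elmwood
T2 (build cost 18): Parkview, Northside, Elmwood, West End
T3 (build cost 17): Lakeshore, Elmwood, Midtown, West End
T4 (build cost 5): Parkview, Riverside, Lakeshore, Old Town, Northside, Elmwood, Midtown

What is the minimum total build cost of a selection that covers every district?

T3, T4 cover every district at build cost 17 + 5 = 22.
Any cover uses at least 2 transmitter sites; among all covering selections none totals below 22.

22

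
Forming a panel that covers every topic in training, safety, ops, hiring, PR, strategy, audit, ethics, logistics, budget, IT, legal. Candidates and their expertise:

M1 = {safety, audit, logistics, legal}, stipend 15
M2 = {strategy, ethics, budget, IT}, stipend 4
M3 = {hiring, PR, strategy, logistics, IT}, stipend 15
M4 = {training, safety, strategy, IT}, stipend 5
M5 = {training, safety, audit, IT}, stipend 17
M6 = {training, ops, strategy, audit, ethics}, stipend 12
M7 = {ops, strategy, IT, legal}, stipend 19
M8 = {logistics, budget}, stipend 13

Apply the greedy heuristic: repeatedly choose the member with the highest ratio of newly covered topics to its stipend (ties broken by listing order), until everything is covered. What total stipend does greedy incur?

51

Pick 1: M2 adds 4 new (strategy, ethics, budget, IT) at stipend 4 (ratio 4/4).
Pick 2: M4 adds 2 new (training, safety) at stipend 5 (ratio 2/5).
Pick 3: M1 adds 3 new (audit, logistics, legal) at stipend 15 (ratio 3/15).
Pick 4: M3 adds 2 new (hiring, PR) at stipend 15 (ratio 2/15).
Pick 5: M6 adds 1 new (ops) at stipend 12 (ratio 1/12).
Greedy total stipend: 4 + 5 + 15 + 15 + 12 = 51. (The true optimum is 46, so greedy overshoots here.)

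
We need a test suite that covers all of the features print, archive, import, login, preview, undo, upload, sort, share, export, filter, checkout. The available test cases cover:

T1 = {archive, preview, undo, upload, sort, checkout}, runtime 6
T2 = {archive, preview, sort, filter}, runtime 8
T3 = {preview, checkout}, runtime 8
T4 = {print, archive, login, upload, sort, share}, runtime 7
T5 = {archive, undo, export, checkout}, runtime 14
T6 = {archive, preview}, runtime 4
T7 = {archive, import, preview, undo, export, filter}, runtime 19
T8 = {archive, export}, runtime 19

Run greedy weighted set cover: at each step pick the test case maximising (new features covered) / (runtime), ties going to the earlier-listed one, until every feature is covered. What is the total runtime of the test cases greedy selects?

32

Pick 1: T1 adds 6 new (archive, preview, undo, upload, sort, checkout) at runtime 6 (ratio 6/6).
Pick 2: T4 adds 3 new (print, login, share) at runtime 7 (ratio 3/7).
Pick 3: T7 adds 3 new (import, export, filter) at runtime 19 (ratio 3/19).
Greedy total runtime: 6 + 7 + 19 = 32.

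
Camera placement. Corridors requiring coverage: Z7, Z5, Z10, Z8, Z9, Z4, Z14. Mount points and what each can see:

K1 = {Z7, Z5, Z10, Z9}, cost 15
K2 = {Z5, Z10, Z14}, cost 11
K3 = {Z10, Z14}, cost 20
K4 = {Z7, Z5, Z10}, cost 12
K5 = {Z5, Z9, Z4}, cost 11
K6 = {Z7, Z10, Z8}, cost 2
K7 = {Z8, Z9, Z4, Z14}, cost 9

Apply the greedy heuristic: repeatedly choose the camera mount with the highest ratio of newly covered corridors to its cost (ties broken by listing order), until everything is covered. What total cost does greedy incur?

Pick 1: K6 adds 3 new (Z7, Z10, Z8) at cost 2 (ratio 3/2).
Pick 2: K7 adds 3 new (Z9, Z4, Z14) at cost 9 (ratio 3/9).
Pick 3: K2 adds 1 new (Z5) at cost 11 (ratio 1/11).
Greedy total cost: 2 + 9 + 11 = 22. (The true optimum is 21, so greedy overshoots here.)

22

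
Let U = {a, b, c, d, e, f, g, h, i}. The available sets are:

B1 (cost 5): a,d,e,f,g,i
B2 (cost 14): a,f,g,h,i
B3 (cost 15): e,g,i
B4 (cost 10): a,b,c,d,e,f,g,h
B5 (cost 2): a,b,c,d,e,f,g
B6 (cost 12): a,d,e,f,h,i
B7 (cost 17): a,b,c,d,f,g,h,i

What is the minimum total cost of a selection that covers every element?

14

B5, B6 cover every element at cost 2 + 12 = 14.
Any cover uses at least 2 sets; among all covering selections none totals below 14.
Greedy by coverage-per-cost would pick B5, B1, B4 for 17 — worse than the optimum 14.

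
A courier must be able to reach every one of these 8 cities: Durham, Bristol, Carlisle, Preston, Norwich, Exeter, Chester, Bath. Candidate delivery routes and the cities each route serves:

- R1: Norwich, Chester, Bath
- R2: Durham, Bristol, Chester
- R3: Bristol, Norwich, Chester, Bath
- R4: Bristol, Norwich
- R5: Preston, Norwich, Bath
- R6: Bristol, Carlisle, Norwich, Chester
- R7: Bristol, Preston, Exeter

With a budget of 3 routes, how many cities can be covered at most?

Choosing R1, R2, R7 covers {Durham, Bristol, Preston, Norwich, Exeter, Chester, Bath} — 7 cities.
No choice of 3 routes does better; here Carlisle is left uncovered.

7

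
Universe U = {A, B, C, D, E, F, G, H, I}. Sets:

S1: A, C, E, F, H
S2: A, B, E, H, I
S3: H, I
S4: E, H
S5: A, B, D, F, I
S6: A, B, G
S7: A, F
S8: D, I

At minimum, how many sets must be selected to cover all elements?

S1, S5, S6 together cover {A, B, C, D, E, F, G, H, I} — every element.
No 2 of the 8 sets cover everything (all 28 pairs fall short), so 3 is minimum.

3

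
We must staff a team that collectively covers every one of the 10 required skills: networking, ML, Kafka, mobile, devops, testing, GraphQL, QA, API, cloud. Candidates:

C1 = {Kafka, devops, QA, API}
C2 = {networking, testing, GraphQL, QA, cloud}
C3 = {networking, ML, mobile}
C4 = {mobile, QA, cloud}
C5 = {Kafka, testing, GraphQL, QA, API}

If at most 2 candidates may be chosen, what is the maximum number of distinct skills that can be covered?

Choosing C1, C2 covers {networking, Kafka, devops, testing, GraphQL, QA, API, cloud} — 8 skills.
No choice of 2 candidates does better; here ML, mobile are left uncovered.

8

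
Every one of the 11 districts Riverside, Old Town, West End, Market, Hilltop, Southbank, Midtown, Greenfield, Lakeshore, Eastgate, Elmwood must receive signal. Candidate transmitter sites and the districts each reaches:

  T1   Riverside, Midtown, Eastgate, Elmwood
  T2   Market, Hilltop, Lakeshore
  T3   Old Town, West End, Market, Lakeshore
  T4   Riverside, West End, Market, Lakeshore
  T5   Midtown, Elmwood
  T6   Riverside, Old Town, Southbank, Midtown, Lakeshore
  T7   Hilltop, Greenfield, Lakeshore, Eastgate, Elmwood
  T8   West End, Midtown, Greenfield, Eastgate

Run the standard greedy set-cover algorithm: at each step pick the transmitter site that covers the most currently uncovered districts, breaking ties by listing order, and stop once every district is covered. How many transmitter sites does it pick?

Pick 1: T6 covers 5 new districts (Riverside, Old Town, Southbank, Midtown, Lakeshore).
Pick 2: T7 covers 4 new districts (Hilltop, Greenfield, Eastgate, Elmwood).
Pick 3: T3 covers 2 new districts (West End, Market).
Greedy uses 3 transmitter sites.

3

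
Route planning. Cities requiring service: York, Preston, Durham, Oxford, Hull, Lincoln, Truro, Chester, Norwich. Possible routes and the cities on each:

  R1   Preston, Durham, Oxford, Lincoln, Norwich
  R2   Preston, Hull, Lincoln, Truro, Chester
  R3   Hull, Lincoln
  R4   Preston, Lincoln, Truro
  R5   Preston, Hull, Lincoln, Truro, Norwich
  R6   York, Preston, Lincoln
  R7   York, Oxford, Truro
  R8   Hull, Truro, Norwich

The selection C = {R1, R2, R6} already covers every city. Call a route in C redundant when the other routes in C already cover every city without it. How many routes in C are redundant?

0

Drop R1: Durham, Oxford, Norwich uncovered — not redundant.
Drop R2: Hull, Truro, Chester uncovered — not redundant.
Drop R6: York uncovered — not redundant.
None of the routes in C is redundant.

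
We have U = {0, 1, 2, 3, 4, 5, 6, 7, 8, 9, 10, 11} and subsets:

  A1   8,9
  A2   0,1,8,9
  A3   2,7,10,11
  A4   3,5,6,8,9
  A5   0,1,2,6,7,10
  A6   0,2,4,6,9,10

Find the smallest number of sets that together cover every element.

4

A2, A3, A4, A6 together cover {0, 1, 2, 3, 4, 5, 6, 7, 8, 9, 10, 11} — every element.
No 3 of the 6 sets cover everything (all 20 triples fall short), so 4 is minimum.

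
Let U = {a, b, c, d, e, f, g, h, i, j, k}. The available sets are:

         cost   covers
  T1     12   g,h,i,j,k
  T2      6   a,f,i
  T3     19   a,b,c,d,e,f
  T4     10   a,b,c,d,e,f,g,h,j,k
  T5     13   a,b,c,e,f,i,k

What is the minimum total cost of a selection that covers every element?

16

T2, T4 cover every element at cost 6 + 10 = 16.
Any cover uses at least 2 sets; among all covering selections none totals below 16.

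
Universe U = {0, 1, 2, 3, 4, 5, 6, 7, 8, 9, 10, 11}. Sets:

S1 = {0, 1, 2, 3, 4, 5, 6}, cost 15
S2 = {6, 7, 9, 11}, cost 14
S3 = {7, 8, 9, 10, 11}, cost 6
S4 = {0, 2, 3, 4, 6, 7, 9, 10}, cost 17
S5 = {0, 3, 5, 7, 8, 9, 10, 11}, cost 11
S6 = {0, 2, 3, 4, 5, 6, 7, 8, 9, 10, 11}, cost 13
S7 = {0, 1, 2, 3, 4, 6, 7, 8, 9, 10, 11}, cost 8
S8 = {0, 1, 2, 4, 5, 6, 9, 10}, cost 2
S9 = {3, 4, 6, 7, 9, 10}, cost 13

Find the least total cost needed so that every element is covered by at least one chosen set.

S7, S8 cover every element at cost 8 + 2 = 10.
Any cover uses at least 2 sets; among all covering selections none totals below 10.

10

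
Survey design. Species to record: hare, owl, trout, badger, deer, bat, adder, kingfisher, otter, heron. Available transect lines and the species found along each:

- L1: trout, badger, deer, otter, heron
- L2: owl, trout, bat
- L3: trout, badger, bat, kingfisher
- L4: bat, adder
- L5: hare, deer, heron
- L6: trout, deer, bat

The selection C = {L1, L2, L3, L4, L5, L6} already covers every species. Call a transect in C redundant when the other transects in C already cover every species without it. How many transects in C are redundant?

Drop L1: otter uncovered — not redundant.
Drop L2: owl uncovered — not redundant.
Drop L3: kingfisher uncovered — not redundant.
Drop L4: adder uncovered — not redundant.
Drop L5: hare uncovered — not redundant.
Drop L6: the rest still cover every species — redundant.
1 redundant: L6.

1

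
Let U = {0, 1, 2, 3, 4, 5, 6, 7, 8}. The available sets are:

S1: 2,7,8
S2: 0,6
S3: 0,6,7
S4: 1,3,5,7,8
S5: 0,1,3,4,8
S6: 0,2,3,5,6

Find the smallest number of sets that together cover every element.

3

S1, S5, S6 together cover {0, 1, 2, 3, 4, 5, 6, 7, 8} — every element.
No 2 of the 6 sets cover everything (all 15 pairs fall short), so 3 is minimum.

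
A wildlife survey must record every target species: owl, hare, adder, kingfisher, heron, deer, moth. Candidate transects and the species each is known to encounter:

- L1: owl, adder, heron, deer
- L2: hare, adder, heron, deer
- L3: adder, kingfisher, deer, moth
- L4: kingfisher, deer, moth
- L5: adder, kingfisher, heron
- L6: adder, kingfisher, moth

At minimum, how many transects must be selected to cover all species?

3

L1, L2, L3 together cover {owl, hare, adder, kingfisher, heron, deer, moth} — every species.
No 2 of the 6 transects cover everything (all 15 pairs fall short), so 3 is minimum.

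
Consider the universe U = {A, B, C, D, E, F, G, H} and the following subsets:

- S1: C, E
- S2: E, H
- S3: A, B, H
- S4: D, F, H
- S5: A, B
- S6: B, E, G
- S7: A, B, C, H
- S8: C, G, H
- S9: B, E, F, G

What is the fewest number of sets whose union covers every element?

3

S4, S6, S7 together cover {A, B, C, D, E, F, G, H} — every element.
No 2 of the 9 sets cover everything (all 36 pairs fall short), so 3 is minimum.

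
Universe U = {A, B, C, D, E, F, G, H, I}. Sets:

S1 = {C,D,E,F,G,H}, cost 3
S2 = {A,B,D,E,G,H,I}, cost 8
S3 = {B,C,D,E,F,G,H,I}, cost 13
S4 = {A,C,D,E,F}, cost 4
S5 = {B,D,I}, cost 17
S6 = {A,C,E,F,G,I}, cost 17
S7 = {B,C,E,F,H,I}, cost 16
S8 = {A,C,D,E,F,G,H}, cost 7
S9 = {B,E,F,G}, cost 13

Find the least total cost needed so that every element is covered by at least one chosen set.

11

S1, S2 cover every element at cost 3 + 8 = 11.
Any cover uses at least 2 sets; among all covering selections none totals below 11.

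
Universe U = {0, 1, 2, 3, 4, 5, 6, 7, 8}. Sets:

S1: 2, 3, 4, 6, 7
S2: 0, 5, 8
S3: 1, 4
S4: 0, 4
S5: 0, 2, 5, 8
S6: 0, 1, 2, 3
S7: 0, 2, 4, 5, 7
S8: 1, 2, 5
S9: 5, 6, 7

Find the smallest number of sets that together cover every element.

3

S1, S2, S3 together cover {0, 1, 2, 3, 4, 5, 6, 7, 8} — every element.
No 2 of the 9 sets cover everything (all 36 pairs fall short), so 3 is minimum.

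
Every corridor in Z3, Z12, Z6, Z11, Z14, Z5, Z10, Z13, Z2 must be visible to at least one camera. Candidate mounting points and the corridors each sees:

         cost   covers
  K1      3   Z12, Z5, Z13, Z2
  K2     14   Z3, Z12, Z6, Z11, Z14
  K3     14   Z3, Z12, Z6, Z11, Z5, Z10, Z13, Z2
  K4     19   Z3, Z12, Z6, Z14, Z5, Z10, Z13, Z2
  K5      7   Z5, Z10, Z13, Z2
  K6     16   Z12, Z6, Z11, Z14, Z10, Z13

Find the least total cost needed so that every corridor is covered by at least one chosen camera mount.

K2, K5 cover every corridor at cost 14 + 7 = 21.
Any cover uses at least 2 camera mounts; among all covering selections none totals below 21.

21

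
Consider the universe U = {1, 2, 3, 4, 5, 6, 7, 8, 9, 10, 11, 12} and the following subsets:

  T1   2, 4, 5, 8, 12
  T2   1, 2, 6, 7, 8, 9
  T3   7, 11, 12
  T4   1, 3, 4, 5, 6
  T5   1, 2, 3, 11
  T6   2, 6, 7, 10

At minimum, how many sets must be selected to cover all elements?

T1, T2, T5, T6 together cover {1, 2, 3, 4, 5, 6, 7, 8, 9, 10, 11, 12} — every element.
No 3 of the 6 sets cover everything (all 20 triples fall short), so 4 is minimum.

4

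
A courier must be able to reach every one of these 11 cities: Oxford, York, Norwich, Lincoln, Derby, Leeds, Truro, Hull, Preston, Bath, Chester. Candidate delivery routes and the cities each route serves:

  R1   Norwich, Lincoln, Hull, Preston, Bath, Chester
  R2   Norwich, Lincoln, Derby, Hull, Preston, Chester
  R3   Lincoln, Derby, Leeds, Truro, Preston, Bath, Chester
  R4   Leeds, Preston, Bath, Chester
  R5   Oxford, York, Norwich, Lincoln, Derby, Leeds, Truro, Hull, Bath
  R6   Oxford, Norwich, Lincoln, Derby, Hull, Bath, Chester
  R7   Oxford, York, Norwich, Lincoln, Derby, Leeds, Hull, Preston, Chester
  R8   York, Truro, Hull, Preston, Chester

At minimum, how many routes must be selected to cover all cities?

2

R1, R5 together cover {Oxford, York, Norwich, Lincoln, Derby, Leeds, Truro, Hull, Preston, Bath, Chester} — every city.
No single route contains all 11 cities, so 2 is optimal.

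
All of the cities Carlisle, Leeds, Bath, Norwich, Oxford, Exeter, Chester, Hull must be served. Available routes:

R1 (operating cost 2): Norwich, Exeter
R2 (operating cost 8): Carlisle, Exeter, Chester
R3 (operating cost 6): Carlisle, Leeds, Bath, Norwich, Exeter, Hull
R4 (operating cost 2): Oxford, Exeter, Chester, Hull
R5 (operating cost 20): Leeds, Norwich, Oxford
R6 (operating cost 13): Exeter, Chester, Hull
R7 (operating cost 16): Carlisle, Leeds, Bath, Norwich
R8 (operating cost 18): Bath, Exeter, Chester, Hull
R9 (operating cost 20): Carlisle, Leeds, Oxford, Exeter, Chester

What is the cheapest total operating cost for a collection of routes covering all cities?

R3, R4 cover every city at operating cost 6 + 2 = 8.
Any cover uses at least 2 routes; among all covering selections none totals below 8.

8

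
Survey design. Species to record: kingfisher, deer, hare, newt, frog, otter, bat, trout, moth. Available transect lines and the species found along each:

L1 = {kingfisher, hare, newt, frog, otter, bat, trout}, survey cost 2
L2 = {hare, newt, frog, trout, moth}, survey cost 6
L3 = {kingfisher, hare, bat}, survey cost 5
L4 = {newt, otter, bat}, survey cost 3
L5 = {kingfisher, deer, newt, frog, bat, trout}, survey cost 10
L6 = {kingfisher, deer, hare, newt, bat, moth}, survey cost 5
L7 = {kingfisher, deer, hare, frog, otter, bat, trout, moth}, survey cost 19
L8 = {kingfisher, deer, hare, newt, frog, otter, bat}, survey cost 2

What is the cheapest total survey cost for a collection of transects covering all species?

L1, L6 cover every species at survey cost 2 + 5 = 7.
Any cover uses at least 2 transects; among all covering selections none totals below 7.

7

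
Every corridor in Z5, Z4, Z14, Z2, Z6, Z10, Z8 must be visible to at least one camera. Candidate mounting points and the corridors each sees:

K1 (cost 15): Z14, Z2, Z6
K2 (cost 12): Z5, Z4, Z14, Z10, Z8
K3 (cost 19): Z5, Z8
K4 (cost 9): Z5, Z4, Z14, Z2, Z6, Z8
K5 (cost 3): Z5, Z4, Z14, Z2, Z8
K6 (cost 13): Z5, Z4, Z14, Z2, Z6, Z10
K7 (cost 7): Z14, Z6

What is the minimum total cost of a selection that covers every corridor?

K5, K6 cover every corridor at cost 3 + 13 = 16.
Any cover uses at least 2 camera mounts; among all covering selections none totals below 16.

16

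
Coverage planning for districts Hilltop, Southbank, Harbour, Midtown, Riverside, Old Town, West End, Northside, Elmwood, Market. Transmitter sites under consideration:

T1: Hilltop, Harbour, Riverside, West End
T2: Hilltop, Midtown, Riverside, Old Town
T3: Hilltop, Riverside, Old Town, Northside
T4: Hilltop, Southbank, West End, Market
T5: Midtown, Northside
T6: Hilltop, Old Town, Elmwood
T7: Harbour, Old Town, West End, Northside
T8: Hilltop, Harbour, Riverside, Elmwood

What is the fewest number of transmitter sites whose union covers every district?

T1, T4, T5, T6 together cover {Hilltop, Southbank, Harbour, Midtown, Riverside, Old Town, West End, Northside, Elmwood, Market} — every district.
No 3 of the 8 transmitter sites cover everything (all 56 triples fall short), so 4 is minimum.
Greedy (largest uncovered first) would take T1, T2, T4, T3, T6 — 5 transmitter sites — but 4 suffice.

4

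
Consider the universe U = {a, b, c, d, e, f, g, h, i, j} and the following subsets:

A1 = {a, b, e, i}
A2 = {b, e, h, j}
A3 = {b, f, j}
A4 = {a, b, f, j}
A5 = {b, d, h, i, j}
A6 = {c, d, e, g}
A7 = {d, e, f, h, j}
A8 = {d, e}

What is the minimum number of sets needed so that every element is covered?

A1, A6, A7 together cover {a, b, c, d, e, f, g, h, i, j} — every element.
No 2 of the 8 sets cover everything (all 28 pairs fall short), so 3 is minimum.

3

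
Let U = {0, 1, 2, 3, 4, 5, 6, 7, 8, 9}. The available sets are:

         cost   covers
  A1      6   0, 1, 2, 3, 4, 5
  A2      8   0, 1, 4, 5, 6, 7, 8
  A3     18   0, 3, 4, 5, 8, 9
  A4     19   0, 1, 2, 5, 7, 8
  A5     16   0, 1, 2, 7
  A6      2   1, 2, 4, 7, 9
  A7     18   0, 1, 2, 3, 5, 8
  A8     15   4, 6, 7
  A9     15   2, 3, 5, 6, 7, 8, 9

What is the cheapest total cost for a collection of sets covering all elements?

A1, A2, A6 cover every element at cost 6 + 8 + 2 = 16.
Any cover uses at least 2 sets; among all covering selections none totals below 16.

16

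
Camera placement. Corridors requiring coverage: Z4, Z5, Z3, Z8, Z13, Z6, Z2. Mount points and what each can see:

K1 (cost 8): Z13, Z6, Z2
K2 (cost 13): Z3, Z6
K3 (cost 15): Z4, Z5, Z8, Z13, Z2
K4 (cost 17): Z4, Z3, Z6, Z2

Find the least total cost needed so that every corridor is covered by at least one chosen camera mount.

28

K2, K3 cover every corridor at cost 13 + 15 = 28.
Any cover uses at least 2 camera mounts; among all covering selections none totals below 28.
Greedy by coverage-per-cost would pick K1, K3, K2 for 36 — worse than the optimum 28.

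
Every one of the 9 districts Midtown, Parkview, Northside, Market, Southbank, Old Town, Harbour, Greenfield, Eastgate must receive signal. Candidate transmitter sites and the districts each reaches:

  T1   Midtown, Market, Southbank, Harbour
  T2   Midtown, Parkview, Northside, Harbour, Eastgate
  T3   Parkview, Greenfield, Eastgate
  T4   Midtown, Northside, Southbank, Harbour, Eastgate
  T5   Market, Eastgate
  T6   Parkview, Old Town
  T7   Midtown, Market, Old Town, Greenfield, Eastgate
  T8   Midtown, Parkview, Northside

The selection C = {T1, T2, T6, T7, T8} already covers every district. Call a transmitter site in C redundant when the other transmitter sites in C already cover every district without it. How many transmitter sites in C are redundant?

3

Drop T1: Southbank uncovered — not redundant.
Drop T2: the rest still cover every district — redundant.
Drop T6: the rest still cover every district — redundant.
Drop T7: Greenfield uncovered — not redundant.
Drop T8: the rest still cover every district — redundant.
3 redundant: T2, T6, T8.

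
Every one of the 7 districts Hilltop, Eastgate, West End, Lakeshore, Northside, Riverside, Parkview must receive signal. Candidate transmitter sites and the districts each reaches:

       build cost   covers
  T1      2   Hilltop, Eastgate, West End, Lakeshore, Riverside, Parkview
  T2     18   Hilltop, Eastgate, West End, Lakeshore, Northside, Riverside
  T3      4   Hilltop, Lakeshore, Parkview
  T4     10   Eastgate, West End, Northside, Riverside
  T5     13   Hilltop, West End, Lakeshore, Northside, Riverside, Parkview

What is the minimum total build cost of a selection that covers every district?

T1, T4 cover every district at build cost 2 + 10 = 12.
Any cover uses at least 2 transmitter sites; among all covering selections none totals below 12.

12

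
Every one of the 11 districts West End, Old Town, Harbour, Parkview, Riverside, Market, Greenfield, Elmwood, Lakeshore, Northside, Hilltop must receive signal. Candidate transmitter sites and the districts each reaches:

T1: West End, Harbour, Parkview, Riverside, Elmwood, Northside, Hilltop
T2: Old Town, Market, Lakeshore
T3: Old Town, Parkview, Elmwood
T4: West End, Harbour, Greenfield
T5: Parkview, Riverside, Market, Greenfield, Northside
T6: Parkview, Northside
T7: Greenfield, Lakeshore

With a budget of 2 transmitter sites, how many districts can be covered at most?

Choosing T1, T2 covers {West End, Old Town, Harbour, Parkview, Riverside, Market, Elmwood, Lakeshore, Northside, Hilltop} — 10 districts.
No choice of 2 transmitter sites does better; here Greenfield is left uncovered.

10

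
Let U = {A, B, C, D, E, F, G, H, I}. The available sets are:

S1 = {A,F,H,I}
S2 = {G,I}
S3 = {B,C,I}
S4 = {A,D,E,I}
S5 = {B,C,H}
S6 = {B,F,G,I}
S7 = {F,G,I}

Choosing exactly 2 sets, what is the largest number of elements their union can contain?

Choosing S4, S5 covers {A, B, C, D, E, H, I} — 7 elements.
No choice of 2 sets does better; here F, G are left uncovered.

7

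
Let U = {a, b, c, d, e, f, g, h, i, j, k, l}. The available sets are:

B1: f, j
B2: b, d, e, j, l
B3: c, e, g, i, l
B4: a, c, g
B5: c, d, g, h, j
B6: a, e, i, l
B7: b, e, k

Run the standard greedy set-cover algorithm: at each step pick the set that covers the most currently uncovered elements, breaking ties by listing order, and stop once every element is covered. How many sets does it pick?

6

Pick 1: B2 covers 5 new elements (b, d, e, j, l).
Pick 2: B3 covers 3 new elements (c, g, i).
Pick 3: B1 covers 1 new elements (f).
Pick 4: B4 covers 1 new elements (a).
Pick 5: B5 covers 1 new elements (h).
Pick 6: B7 covers 1 new elements (k).
Greedy uses 6 sets. (The true minimum is 4.)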